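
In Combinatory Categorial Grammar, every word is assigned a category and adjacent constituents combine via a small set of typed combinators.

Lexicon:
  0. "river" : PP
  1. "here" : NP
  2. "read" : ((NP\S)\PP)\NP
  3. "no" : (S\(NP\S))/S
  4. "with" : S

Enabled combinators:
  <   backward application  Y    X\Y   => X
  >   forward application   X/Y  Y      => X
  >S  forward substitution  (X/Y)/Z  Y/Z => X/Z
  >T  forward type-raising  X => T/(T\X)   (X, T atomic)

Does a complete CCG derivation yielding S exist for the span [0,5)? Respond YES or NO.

YES

[0,5] S   <
  [0,3] NP\S   <
    [0,1] "river" : PP
    [1,3] (NP\S)\PP   <
      [1,2] "here" : NP
      [2,3] "read" : ((NP\S)\PP)\NP
  [3,5] S\(NP\S)   >
    [3,4] "no" : (S\(NP\S))/S
    [4,5] "with" : S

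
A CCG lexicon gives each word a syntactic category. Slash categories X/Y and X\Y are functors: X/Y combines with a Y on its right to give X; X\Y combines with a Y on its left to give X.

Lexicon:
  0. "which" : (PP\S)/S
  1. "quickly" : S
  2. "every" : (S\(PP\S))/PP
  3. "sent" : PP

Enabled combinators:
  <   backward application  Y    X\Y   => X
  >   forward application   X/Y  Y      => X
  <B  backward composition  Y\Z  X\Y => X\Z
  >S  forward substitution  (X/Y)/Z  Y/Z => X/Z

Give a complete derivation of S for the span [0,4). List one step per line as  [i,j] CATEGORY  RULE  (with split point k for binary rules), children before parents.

[0,4] S   <
  [0,2] PP\S   >
    [0,1] "which" : (PP\S)/S
    [1,2] "quickly" : S
  [2,4] S\(PP\S)   >
    [2,3] "every" : (S\(PP\S))/PP
    [3,4] "sent" : PP

[0,1] (PP\S)/S  lex  "which"
[1,2] S  lex  "quickly"
[0,2] PP\S  >  k=1
[2,3] (S\(PP\S))/PP  lex  "every"
[3,4] PP  lex  "sent"
[2,4] S\(PP\S)  >  k=3
[0,4] S  <  k=2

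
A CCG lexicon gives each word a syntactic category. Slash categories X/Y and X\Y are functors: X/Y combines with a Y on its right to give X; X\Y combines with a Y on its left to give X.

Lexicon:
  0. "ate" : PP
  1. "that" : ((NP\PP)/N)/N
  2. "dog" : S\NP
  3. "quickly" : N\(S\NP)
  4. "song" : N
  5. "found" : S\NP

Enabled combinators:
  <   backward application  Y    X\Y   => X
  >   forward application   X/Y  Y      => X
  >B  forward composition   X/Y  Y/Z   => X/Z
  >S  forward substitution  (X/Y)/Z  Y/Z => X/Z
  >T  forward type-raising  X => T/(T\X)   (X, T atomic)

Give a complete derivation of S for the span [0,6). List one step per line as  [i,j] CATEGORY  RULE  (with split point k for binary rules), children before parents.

[0,6] S   <
  [0,5] NP   >
    [0,1] NP/(NP\PP)   >T
      [0,1] "ate" : PP
    [1,5] NP\PP   >
      [1,4] (NP\PP)/N   >
        [1,2] "that" : ((NP\PP)/N)/N
        [2,4] N   <
          [2,3] "dog" : S\NP
          [3,4] "quickly" : N\(S\NP)
      [4,5] "song" : N
  [5,6] "found" : S\NP

[0,1] PP  lex  "ate"
[0,1] NP/(NP\PP)  >T
[1,2] ((NP\PP)/N)/N  lex  "that"
[2,3] S\NP  lex  "dog"
[3,4] N\(S\NP)  lex  "quickly"
[2,4] N  <  k=3
[1,4] (NP\PP)/N  >  k=2
[4,5] N  lex  "song"
[1,5] NP\PP  >  k=4
[0,5] NP  >  k=1
[5,6] S\NP  lex  "found"
[0,6] S  <  k=5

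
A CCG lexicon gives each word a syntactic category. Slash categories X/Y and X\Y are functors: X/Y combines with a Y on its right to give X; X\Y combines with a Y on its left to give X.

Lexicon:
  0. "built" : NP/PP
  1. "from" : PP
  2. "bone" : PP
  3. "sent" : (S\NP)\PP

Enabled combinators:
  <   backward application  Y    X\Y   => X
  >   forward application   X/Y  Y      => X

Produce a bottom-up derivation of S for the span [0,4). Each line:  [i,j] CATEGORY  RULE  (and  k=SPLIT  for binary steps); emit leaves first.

[0,1] NP/PP  lex  "built"
[1,2] PP  lex  "from"
[0,2] NP  >  k=1
[2,3] PP  lex  "bone"
[3,4] (S\NP)\PP  lex  "sent"
[2,4] S\NP  <  k=3
[0,4] S  <  k=2

[0,4] S   <
  [0,2] NP   >
    [0,1] "built" : NP/PP
    [1,2] "from" : PP
  [2,4] S\NP   <
    [2,3] "bone" : PP
    [3,4] "sent" : (S\NP)\PP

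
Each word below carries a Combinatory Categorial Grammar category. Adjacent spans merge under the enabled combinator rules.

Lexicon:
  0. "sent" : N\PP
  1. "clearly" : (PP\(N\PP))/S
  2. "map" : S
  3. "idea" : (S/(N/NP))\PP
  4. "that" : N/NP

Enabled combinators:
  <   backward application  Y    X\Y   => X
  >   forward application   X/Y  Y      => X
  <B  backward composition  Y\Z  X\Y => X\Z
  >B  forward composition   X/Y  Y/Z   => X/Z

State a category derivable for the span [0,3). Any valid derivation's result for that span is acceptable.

[0,5] S   >
  [0,4] S/(N/NP)   <
    [0,3] PP   <
      [0,1] "sent" : N\PP
      [1,3] PP\(N\PP)   >
        [1,2] "clearly" : (PP\(N\PP))/S
        [2,3] "map" : S
    [3,4] "idea" : (S/(N/NP))\PP
  [4,5] "that" : N/NP

PP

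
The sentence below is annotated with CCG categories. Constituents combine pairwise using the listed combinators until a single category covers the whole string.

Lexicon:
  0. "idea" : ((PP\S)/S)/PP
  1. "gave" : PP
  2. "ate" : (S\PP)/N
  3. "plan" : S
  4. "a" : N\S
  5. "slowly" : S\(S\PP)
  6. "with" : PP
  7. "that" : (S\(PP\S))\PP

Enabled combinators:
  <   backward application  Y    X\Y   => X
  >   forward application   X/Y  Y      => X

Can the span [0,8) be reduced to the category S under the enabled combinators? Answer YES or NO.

[0,8] S   <
  [0,6] PP\S   >
    [0,2] (PP\S)/S   >
      [0,1] "idea" : ((PP\S)/S)/PP
      [1,2] "gave" : PP
    [2,6] S   <
      [2,5] S\PP   >
        [2,3] "ate" : (S\PP)/N
        [3,5] N   <
          [3,4] "plan" : S
          [4,5] "a" : N\S
      [5,6] "slowly" : S\(S\PP)
  [6,8] S\(PP\S)   <
    [6,7] "with" : PP
    [7,8] "that" : (S\(PP\S))\PP

YES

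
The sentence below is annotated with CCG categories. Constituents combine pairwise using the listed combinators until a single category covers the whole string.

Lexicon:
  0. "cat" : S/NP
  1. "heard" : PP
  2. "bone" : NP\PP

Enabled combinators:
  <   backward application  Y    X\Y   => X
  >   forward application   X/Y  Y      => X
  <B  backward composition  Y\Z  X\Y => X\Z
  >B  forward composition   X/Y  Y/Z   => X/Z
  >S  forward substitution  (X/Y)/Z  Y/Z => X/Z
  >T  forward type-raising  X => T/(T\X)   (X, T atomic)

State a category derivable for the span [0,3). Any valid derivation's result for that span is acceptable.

S

[0,3] S   >
  [0,1] "cat" : S/NP
  [1,3] NP   <
    [1,2] "heard" : PP
    [2,3] "bone" : NP\PP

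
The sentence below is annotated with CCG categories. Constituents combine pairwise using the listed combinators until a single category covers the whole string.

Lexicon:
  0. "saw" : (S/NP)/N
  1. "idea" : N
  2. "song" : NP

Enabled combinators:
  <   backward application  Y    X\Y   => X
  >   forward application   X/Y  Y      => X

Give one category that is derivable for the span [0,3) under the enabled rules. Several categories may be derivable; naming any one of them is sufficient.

S

[0,3] S   >
  [0,2] S/NP   >
    [0,1] "saw" : (S/NP)/N
    [1,2] "idea" : N
  [2,3] "song" : NP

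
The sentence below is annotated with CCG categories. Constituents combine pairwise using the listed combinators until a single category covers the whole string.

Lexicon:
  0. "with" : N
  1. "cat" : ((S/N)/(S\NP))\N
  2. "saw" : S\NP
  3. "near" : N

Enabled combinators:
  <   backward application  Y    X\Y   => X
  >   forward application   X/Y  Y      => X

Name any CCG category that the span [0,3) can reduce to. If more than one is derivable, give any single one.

[0,4] S   >
  [0,3] S/N   >
    [0,2] (S/N)/(S\NP)   <
      [0,1] "with" : N
      [1,2] "cat" : ((S/N)/(S\NP))\N
    [2,3] "saw" : S\NP
  [3,4] "near" : N

S/N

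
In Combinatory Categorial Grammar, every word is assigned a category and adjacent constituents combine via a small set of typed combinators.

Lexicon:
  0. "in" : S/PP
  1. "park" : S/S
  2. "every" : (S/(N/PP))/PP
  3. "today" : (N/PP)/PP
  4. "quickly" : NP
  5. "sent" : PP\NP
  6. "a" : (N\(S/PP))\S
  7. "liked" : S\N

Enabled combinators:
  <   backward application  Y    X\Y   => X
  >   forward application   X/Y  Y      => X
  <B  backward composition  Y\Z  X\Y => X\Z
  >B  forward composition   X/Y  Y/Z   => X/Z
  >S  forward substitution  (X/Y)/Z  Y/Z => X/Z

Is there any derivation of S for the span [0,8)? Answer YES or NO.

YES

[0,8] S   <
  [0,7] N   <
    [0,1] "in" : S/PP
    [1,7] N\(S/PP)   <
      [1,6] S   >
        [1,4] S/PP   >B
          [1,2] "park" : S/S
          [2,4] S/PP   >S
            [2,3] "every" : (S/(N/PP))/PP
            [3,4] "today" : (N/PP)/PP
        [4,6] PP   <
          [4,5] "quickly" : NP
          [5,6] "sent" : PP\NP
      [6,7] "a" : (N\(S/PP))\S
  [7,8] "liked" : S\N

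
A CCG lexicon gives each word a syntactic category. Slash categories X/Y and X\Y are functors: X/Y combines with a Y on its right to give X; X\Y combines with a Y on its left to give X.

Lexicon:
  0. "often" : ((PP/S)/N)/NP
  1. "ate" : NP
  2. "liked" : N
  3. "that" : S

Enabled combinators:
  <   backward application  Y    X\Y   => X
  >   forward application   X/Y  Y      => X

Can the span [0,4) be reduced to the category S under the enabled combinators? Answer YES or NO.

NO

((PP/S)/N)/NP NP N S
CKY chart[0,4] = {PP}; S ∉ chart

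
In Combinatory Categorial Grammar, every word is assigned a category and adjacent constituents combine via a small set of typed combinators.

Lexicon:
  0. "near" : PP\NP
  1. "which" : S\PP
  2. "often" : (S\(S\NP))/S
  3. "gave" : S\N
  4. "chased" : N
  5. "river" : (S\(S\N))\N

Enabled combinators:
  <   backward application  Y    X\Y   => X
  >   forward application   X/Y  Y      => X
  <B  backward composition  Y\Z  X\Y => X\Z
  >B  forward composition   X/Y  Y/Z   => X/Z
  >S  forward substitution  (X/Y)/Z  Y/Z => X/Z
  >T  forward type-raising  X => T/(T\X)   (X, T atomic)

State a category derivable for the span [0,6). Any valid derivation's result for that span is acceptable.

[0,6] S   <
  [0,2] S\NP   <B
    [0,1] "near" : PP\NP
    [1,2] "which" : S\PP
  [2,6] S\(S\NP)   >
    [2,3] "often" : (S\(S\NP))/S
    [3,6] S   <
      [3,4] "gave" : S\N
      [4,6] S\(S\N)   <
        [4,5] "chased" : N
        [5,6] "river" : (S\(S\N))\N

S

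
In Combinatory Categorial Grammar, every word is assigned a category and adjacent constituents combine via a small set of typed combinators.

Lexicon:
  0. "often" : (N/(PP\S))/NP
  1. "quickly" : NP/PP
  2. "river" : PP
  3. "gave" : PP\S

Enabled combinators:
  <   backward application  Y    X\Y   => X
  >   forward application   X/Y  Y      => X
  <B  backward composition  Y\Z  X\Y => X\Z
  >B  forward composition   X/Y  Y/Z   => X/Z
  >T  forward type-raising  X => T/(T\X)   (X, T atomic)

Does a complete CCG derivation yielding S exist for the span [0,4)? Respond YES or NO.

NO

(N/(PP\S))/NP NP/PP PP PP\S
CKY chart[0,4] = {N, N/(N\N), NP/(NP\N), PP/(PP\N), S/(S\N)}; S ∉ chart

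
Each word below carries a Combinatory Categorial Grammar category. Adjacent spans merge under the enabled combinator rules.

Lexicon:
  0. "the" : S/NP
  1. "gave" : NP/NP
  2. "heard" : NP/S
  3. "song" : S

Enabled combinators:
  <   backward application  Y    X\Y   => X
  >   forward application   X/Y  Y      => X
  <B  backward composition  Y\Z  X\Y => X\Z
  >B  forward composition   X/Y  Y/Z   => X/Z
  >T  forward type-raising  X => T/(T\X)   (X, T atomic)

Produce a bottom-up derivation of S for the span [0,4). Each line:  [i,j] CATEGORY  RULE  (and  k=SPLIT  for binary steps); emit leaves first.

[0,1] S/NP  lex  "the"
[1,2] NP/NP  lex  "gave"
[0,2] S/NP  >B  k=1
[2,3] NP/S  lex  "heard"
[3,4] S  lex  "song"
[2,4] NP  >  k=3
[0,4] S  >  k=2

[0,4] S   >
  [0,2] S/NP   >B
    [0,1] "the" : S/NP
    [1,2] "gave" : NP/NP
  [2,4] NP   >
    [2,3] "heard" : NP/S
    [3,4] "song" : S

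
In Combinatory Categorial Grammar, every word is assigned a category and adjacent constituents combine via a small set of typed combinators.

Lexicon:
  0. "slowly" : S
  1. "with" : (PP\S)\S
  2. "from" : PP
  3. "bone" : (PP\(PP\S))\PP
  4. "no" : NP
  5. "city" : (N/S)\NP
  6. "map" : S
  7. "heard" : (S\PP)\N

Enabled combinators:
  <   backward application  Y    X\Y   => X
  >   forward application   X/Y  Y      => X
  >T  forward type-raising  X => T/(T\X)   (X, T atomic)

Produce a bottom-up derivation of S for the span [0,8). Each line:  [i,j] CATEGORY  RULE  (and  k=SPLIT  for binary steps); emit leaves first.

[0,8] S   <
  [0,4] PP   <
    [0,2] PP\S   <
      [0,1] "slowly" : S
      [1,2] "with" : (PP\S)\S
    [2,4] PP\(PP\S)   <
      [2,3] "from" : PP
      [3,4] "bone" : (PP\(PP\S))\PP
  [4,8] S\PP   <
    [4,7] N   >
      [4,6] N/S   <
        [4,5] "no" : NP
        [5,6] "city" : (N/S)\NP
      [6,7] "map" : S
    [7,8] "heard" : (S\PP)\N

[0,1] S  lex  "slowly"
[1,2] (PP\S)\S  lex  "with"
[0,2] PP\S  <  k=1
[2,3] PP  lex  "from"
[3,4] (PP\(PP\S))\PP  lex  "bone"
[2,4] PP\(PP\S)  <  k=3
[0,4] PP  <  k=2
[4,5] NP  lex  "no"
[5,6] (N/S)\NP  lex  "city"
[4,6] N/S  <  k=5
[6,7] S  lex  "map"
[4,7] N  >  k=6
[7,8] (S\PP)\N  lex  "heard"
[4,8] S\PP  <  k=7
[0,8] S  <  k=4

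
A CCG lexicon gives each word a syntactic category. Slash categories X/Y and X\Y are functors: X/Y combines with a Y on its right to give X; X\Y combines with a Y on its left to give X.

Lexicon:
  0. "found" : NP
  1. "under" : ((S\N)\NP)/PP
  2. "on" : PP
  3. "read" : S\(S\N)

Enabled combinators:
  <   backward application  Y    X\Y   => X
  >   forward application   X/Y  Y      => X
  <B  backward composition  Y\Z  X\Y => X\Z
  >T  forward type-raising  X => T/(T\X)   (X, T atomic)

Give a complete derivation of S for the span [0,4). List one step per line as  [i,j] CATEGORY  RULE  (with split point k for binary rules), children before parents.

[0,1] NP  lex  "found"
[1,2] ((S\N)\NP)/PP  lex  "under"
[2,3] PP  lex  "on"
[1,3] (S\N)\NP  >  k=2
[0,3] S\N  <  k=1
[3,4] S\(S\N)  lex  "read"
[0,4] S  <  k=3

[0,4] S   <
  [0,3] S\N   <
    [0,1] "found" : NP
    [1,3] (S\N)\NP   >
      [1,2] "under" : ((S\N)\NP)/PP
      [2,3] "on" : PP
  [3,4] "read" : S\(S\N)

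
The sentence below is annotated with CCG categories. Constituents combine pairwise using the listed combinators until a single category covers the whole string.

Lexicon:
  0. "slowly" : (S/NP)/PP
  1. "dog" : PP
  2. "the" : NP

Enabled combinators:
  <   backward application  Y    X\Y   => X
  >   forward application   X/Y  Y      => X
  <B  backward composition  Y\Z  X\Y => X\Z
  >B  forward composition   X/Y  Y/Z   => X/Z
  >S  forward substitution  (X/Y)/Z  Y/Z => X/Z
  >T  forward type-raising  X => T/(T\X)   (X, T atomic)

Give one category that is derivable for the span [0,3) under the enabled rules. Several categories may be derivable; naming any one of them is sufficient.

[0,3] S   >
  [0,2] S/NP   >
    [0,1] "slowly" : (S/NP)/PP
    [1,2] "dog" : PP
  [2,3] "the" : NP

S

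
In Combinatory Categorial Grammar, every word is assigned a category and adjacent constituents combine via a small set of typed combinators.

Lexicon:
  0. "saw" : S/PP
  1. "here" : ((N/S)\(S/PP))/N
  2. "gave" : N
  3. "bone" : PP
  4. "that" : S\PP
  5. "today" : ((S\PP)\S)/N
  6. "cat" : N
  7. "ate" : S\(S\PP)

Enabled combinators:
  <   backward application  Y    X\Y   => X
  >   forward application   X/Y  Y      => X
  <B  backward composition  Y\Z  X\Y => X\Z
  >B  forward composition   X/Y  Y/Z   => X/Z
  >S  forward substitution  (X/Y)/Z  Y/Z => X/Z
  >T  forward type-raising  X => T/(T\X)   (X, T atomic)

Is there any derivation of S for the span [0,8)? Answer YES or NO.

NO

S/PP ((N/S)\(S/PP))/N N PP S\PP ((S\PP)\S)/N N S\(S\PP)
CKY chart[0,8] = {N, N/(N\N), N/(S\S), NP/(NP\N), PP/(PP\N), S/(S\N)}; S ∉ chart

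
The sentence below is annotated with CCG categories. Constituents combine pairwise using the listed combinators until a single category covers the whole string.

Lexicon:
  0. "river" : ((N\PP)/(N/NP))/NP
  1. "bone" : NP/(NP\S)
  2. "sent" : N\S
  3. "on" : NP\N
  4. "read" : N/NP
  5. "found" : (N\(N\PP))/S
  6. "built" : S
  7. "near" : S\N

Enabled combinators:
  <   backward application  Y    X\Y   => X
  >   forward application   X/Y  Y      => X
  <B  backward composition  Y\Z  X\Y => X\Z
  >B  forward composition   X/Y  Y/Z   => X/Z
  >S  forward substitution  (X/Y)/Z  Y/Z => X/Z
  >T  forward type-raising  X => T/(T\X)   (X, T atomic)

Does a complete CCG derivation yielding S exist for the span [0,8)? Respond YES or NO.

[0,8] S   <
  [0,7] N   <
    [0,5] N\PP   >
      [0,4] (N\PP)/(N/NP)   >
        [0,1] "river" : ((N\PP)/(N/NP))/NP
        [1,4] NP   >
          [1,2] "bone" : NP/(NP\S)
          [2,4] NP\S   <B
            [2,3] "sent" : N\S
            [3,4] "on" : NP\N
      [4,5] "read" : N/NP
    [5,7] N\(N\PP)   >
      [5,6] "found" : (N\(N\PP))/S
      [6,7] "built" : S
  [7,8] "near" : S\N

YES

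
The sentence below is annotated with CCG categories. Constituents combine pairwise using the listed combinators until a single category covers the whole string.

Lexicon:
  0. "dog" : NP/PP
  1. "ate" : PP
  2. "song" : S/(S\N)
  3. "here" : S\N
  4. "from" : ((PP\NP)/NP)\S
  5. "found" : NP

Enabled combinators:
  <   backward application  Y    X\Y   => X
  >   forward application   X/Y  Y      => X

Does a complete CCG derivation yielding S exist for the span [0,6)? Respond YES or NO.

NP/PP PP S/(S\N) S\N ((PP\NP)/NP)\S NP
CKY chart[0,6] = {PP}; S ∉ chart

NO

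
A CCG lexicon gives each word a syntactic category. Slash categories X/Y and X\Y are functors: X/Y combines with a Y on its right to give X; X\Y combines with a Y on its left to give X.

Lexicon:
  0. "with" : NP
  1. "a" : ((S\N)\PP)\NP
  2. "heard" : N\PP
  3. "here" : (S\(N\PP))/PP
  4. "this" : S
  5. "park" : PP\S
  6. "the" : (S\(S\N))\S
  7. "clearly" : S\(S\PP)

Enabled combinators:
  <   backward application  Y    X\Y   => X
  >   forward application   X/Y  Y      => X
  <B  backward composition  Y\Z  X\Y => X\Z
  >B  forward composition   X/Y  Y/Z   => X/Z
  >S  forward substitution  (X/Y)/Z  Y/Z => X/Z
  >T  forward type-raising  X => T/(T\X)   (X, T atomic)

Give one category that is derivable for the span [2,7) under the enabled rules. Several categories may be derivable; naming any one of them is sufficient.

S\(S\N)

[0,8] S   <
  [0,7] S\PP   <B
    [0,2] (S\N)\PP   <
      [0,1] "with" : NP
      [1,2] "a" : ((S\N)\PP)\NP
    [2,7] S\(S\N)   <
      [2,6] S   <
        [2,3] "heard" : N\PP
        [3,6] S\(N\PP)   >
          [3,4] "here" : (S\(N\PP))/PP
          [4,6] PP   >
            [4,5] PP/(PP\S)   >T
              [4,5] "this" : S
            [5,6] "park" : PP\S
      [6,7] "the" : (S\(S\N))\S
  [7,8] "clearly" : S\(S\PP)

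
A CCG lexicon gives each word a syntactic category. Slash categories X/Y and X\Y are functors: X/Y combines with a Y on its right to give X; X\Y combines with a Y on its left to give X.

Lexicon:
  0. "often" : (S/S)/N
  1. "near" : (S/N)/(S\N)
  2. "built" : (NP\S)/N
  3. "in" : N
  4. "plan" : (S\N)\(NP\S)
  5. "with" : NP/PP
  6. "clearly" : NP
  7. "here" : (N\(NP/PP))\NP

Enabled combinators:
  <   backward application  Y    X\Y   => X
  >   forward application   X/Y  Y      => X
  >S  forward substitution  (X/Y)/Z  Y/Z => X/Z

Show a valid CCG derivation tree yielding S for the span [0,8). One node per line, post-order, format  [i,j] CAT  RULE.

[0,1] (S/S)/N  lex  "often"
[1,2] (S/N)/(S\N)  lex  "near"
[2,3] (NP\S)/N  lex  "built"
[3,4] N  lex  "in"
[2,4] NP\S  >  k=3
[4,5] (S\N)\(NP\S)  lex  "plan"
[2,5] S\N  <  k=4
[1,5] S/N  >  k=2
[0,5] S/N  >S  k=1
[5,6] NP/PP  lex  "with"
[6,7] NP  lex  "clearly"
[7,8] (N\(NP/PP))\NP  lex  "here"
[6,8] N\(NP/PP)  <  k=7
[5,8] N  <  k=6
[0,8] S  >  k=5

[0,8] S   >
  [0,5] S/N   >S
    [0,1] "often" : (S/S)/N
    [1,5] S/N   >
      [1,2] "near" : (S/N)/(S\N)
      [2,5] S\N   <
        [2,4] NP\S   >
          [2,3] "built" : (NP\S)/N
          [3,4] "in" : N
        [4,5] "plan" : (S\N)\(NP\S)
  [5,8] N   <
    [5,6] "with" : NP/PP
    [6,8] N\(NP/PP)   <
      [6,7] "clearly" : NP
      [7,8] "here" : (N\(NP/PP))\NP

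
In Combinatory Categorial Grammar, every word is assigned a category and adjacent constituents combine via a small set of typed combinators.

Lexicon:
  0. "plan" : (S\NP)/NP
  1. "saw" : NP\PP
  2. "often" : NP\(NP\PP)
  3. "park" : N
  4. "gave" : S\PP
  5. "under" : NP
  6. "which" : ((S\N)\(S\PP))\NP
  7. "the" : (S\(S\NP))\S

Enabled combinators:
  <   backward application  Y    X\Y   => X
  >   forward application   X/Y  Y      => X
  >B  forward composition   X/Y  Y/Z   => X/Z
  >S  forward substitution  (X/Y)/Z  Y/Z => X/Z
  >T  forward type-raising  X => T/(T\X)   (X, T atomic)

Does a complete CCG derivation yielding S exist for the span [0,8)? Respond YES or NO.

[0,8] S   <
  [0,3] S\NP   >
    [0,1] "plan" : (S\NP)/NP
    [1,3] NP   <
      [1,2] "saw" : NP\PP
      [2,3] "often" : NP\(NP\PP)
  [3,8] S\(S\NP)   <
    [3,7] S   >
      [3,4] S/(S\N)   >T
        [3,4] "park" : N
      [4,7] S\N   <
        [4,5] "gave" : S\PP
        [5,7] (S\N)\(S\PP)   <
          [5,6] "under" : NP
          [6,7] "which" : ((S\N)\(S\PP))\NP
    [7,8] "the" : (S\(S\NP))\S

YES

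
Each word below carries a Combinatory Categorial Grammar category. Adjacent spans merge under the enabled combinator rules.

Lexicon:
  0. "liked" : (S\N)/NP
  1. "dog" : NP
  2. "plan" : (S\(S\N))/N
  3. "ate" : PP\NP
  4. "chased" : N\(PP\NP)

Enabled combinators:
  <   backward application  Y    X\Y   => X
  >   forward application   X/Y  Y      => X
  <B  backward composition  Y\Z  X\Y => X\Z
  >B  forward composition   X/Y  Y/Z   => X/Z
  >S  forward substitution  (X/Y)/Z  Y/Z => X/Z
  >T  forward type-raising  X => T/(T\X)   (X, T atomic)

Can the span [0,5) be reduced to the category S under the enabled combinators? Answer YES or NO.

YES

[0,5] S   <
  [0,2] S\N   >
    [0,1] "liked" : (S\N)/NP
    [1,2] "dog" : NP
  [2,5] S\(S\N)   >
    [2,3] "plan" : (S\(S\N))/N
    [3,5] N   <
      [3,4] "ate" : PP\NP
      [4,5] "chased" : N\(PP\NP)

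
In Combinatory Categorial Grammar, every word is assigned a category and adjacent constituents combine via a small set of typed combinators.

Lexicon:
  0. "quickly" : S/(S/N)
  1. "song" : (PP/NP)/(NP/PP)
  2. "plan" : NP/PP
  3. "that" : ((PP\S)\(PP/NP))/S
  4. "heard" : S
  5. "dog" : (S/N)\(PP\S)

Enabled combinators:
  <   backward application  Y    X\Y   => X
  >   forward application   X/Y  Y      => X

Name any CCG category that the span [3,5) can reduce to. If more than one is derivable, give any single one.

(PP\S)\(PP/NP)

[0,6] S   >
  [0,1] "quickly" : S/(S/N)
  [1,6] S/N   <
    [1,5] PP\S   <
      [1,3] PP/NP   >
        [1,2] "song" : (PP/NP)/(NP/PP)
        [2,3] "plan" : NP/PP
      [3,5] (PP\S)\(PP/NP)   >
        [3,4] "that" : ((PP\S)\(PP/NP))/S
        [4,5] "heard" : S
    [5,6] "dog" : (S/N)\(PP\S)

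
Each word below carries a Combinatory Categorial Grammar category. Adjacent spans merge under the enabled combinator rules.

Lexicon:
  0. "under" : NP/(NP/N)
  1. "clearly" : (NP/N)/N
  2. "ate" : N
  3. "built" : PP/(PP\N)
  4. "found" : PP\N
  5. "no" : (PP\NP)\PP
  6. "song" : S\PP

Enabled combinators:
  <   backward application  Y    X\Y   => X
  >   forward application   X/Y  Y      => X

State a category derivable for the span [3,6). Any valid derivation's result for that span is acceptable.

PP\NP

[0,7] S   <
  [0,6] PP   <
    [0,3] NP   >
      [0,1] "under" : NP/(NP/N)
      [1,3] NP/N   >
        [1,2] "clearly" : (NP/N)/N
        [2,3] "ate" : N
    [3,6] PP\NP   <
      [3,5] PP   >
        [3,4] "built" : PP/(PP\N)
        [4,5] "found" : PP\N
      [5,6] "no" : (PP\NP)\PP
  [6,7] "song" : S\PP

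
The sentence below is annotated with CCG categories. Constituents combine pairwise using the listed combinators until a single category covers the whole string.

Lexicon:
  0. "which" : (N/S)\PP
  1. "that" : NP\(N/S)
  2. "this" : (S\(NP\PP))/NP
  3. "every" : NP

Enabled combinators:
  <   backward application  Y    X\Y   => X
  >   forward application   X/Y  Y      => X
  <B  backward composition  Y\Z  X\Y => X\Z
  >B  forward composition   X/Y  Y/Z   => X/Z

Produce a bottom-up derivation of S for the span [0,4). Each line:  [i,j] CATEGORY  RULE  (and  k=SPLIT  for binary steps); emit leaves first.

[0,1] (N/S)\PP  lex  "which"
[1,2] NP\(N/S)  lex  "that"
[0,2] NP\PP  <B  k=1
[2,3] (S\(NP\PP))/NP  lex  "this"
[3,4] NP  lex  "every"
[2,4] S\(NP\PP)  >  k=3
[0,4] S  <  k=2

[0,4] S   <
  [0,2] NP\PP   <B
    [0,1] "which" : (N/S)\PP
    [1,2] "that" : NP\(N/S)
  [2,4] S\(NP\PP)   >
    [2,3] "this" : (S\(NP\PP))/NP
    [3,4] "every" : NP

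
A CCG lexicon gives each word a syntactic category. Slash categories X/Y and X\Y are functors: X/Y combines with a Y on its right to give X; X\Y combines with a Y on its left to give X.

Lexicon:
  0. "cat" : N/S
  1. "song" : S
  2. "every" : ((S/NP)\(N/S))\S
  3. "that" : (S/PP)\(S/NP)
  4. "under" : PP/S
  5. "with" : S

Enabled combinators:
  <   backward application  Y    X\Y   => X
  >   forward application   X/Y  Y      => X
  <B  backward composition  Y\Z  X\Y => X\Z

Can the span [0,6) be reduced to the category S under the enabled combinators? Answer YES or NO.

YES

[0,6] S   >
  [0,4] S/PP   <
    [0,3] S/NP   <
      [0,1] "cat" : N/S
      [1,3] (S/NP)\(N/S)   <
        [1,2] "song" : S
        [2,3] "every" : ((S/NP)\(N/S))\S
    [3,4] "that" : (S/PP)\(S/NP)
  [4,6] PP   >
    [4,5] "under" : PP/S
    [5,6] "with" : S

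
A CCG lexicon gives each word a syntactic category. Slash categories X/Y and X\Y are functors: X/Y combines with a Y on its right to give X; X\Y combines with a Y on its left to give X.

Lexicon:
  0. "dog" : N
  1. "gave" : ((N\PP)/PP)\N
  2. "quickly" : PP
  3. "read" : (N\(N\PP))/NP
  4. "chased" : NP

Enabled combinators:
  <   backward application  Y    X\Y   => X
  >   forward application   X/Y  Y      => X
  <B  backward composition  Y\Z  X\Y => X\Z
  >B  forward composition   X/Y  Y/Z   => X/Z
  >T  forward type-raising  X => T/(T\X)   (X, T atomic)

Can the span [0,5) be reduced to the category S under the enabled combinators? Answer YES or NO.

N ((N\PP)/PP)\N PP (N\(N\PP))/NP NP
CKY chart[0,5] = {N, N/(N\N), NP/(NP\N), PP/(PP\N), S/(S\N)}; S ∉ chart

NO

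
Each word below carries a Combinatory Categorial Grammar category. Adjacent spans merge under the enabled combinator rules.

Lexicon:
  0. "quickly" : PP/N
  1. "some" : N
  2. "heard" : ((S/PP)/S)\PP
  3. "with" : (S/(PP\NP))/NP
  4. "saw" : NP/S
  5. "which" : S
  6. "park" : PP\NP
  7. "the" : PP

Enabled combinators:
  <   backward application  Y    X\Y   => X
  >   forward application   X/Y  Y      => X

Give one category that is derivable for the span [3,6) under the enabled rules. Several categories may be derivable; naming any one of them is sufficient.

[0,8] S   >
  [0,7] S/PP   >
    [0,3] (S/PP)/S   <
      [0,2] PP   >
        [0,1] "quickly" : PP/N
        [1,2] "some" : N
      [2,3] "heard" : ((S/PP)/S)\PP
    [3,7] S   >
      [3,6] S/(PP\NP)   >
        [3,4] "with" : (S/(PP\NP))/NP
        [4,6] NP   >
          [4,5] "saw" : NP/S
          [5,6] "which" : S
      [6,7] "park" : PP\NP
  [7,8] "the" : PP

S/(PP\NP)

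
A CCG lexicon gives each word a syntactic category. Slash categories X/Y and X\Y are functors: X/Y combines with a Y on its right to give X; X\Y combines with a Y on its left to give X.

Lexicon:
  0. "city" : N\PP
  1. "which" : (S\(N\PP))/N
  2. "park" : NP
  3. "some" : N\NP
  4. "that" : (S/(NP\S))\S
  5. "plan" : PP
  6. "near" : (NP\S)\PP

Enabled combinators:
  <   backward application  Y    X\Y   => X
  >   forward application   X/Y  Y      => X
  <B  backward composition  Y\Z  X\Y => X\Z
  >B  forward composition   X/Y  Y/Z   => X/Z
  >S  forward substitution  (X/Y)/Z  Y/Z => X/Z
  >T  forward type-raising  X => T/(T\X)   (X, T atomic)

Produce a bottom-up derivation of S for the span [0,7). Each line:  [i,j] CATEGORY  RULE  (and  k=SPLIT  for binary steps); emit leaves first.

[0,1] N\PP  lex  "city"
[1,2] (S\(N\PP))/N  lex  "which"
[2,3] NP  lex  "park"
[3,4] N\NP  lex  "some"
[2,4] N  <  k=3
[1,4] S\(N\PP)  >  k=2
[0,4] S  <  k=1
[4,5] (S/(NP\S))\S  lex  "that"
[0,5] S/(NP\S)  <  k=4
[5,6] PP  lex  "plan"
[6,7] (NP\S)\PP  lex  "near"
[5,7] NP\S  <  k=6
[0,7] S  >  k=5

[0,7] S   >
  [0,5] S/(NP\S)   <
    [0,4] S   <
      [0,1] "city" : N\PP
      [1,4] S\(N\PP)   >
        [1,2] "which" : (S\(N\PP))/N
        [2,4] N   <
          [2,3] "park" : NP
          [3,4] "some" : N\NP
    [4,5] "that" : (S/(NP\S))\S
  [5,7] NP\S   <
    [5,6] "plan" : PP
    [6,7] "near" : (NP\S)\PP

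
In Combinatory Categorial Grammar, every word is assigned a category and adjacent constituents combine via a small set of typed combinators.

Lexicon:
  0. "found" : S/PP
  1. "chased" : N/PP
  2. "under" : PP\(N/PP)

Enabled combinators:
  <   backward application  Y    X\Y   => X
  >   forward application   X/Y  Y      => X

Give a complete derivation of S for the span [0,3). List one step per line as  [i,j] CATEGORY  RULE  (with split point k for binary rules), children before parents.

[0,3] S   >
  [0,1] "found" : S/PP
  [1,3] PP   <
    [1,2] "chased" : N/PP
    [2,3] "under" : PP\(N/PP)

[0,1] S/PP  lex  "found"
[1,2] N/PP  lex  "chased"
[2,3] PP\(N/PP)  lex  "under"
[1,3] PP  <  k=2
[0,3] S  >  k=1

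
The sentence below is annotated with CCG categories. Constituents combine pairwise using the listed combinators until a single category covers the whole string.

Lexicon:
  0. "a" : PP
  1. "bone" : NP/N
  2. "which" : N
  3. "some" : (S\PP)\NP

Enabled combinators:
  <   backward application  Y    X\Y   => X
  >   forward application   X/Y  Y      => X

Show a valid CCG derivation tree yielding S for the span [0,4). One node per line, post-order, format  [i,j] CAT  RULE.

[0,4] S   <
  [0,1] "a" : PP
  [1,4] S\PP   <
    [1,3] NP   >
      [1,2] "bone" : NP/N
      [2,3] "which" : N
    [3,4] "some" : (S\PP)\NP

[0,1] PP  lex  "a"
[1,2] NP/N  lex  "bone"
[2,3] N  lex  "which"
[1,3] NP  >  k=2
[3,4] (S\PP)\NP  lex  "some"
[1,4] S\PP  <  k=3
[0,4] S  <  k=1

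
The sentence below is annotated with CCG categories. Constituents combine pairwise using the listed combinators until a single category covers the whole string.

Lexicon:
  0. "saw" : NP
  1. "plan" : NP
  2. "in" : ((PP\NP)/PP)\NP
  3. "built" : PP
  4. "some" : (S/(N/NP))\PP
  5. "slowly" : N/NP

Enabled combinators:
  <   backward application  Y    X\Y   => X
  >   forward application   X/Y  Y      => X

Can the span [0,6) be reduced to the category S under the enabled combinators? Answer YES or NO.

YES

[0,6] S   >
  [0,5] S/(N/NP)   <
    [0,4] PP   <
      [0,1] "saw" : NP
      [1,4] PP\NP   >
        [1,3] (PP\NP)/PP   <
          [1,2] "plan" : NP
          [2,3] "in" : ((PP\NP)/PP)\NP
        [3,4] "built" : PP
    [4,5] "some" : (S/(N/NP))\PP
  [5,6] "slowly" : N/NP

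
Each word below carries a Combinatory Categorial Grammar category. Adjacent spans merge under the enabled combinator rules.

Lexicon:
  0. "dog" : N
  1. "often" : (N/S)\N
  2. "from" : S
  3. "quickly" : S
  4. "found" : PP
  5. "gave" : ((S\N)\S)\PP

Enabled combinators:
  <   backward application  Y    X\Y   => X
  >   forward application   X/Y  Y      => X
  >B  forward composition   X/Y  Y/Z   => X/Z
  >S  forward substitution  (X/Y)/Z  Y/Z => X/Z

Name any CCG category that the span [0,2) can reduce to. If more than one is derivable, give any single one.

N/S

[0,6] S   <
  [0,3] N   >
    [0,2] N/S   <
      [0,1] "dog" : N
      [1,2] "often" : (N/S)\N
    [2,3] "from" : S
  [3,6] S\N   <
    [3,4] "quickly" : S
    [4,6] (S\N)\S   <
      [4,5] "found" : PP
      [5,6] "gave" : ((S\N)\S)\PP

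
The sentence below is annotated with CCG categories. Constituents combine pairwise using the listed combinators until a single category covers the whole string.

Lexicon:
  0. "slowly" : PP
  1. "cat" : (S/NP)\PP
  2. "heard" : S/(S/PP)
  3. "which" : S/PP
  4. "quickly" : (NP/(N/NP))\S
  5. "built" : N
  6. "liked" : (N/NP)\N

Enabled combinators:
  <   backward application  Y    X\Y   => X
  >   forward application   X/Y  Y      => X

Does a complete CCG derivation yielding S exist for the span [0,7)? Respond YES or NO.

[0,7] S   >
  [0,2] S/NP   <
    [0,1] "slowly" : PP
    [1,2] "cat" : (S/NP)\PP
  [2,7] NP   >
    [2,5] NP/(N/NP)   <
      [2,4] S   >
        [2,3] "heard" : S/(S/PP)
        [3,4] "which" : S/PP
      [4,5] "quickly" : (NP/(N/NP))\S
    [5,7] N/NP   <
      [5,6] "built" : N
      [6,7] "liked" : (N/NP)\N

YES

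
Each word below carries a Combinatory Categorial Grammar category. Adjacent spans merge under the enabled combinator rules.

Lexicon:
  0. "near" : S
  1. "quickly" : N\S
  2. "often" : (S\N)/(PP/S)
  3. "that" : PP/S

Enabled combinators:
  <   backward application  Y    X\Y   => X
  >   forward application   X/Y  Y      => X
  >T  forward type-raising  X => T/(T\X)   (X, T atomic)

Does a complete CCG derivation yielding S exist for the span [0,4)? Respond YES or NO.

[0,4] S   <
  [0,2] N   >
    [0,1] N/(N\S)   >T
      [0,1] "near" : S
    [1,2] "quickly" : N\S
  [2,4] S\N   >
    [2,3] "often" : (S\N)/(PP/S)
    [3,4] "that" : PP/S

YES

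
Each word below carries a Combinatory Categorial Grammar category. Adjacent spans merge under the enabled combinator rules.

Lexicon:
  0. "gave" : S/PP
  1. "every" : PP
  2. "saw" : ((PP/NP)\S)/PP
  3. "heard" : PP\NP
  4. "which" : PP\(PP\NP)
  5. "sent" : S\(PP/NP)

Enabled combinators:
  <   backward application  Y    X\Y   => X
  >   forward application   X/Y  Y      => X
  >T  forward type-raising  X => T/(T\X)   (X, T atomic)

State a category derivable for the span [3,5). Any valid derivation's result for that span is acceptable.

[0,6] S   <
  [0,5] PP/NP   <
    [0,2] S   >
      [0,1] "gave" : S/PP
      [1,2] "every" : PP
    [2,5] (PP/NP)\S   >
      [2,3] "saw" : ((PP/NP)\S)/PP
      [3,5] PP   <
        [3,4] "heard" : PP\NP
        [4,5] "which" : PP\(PP\NP)
  [5,6] "sent" : S\(PP/NP)

PP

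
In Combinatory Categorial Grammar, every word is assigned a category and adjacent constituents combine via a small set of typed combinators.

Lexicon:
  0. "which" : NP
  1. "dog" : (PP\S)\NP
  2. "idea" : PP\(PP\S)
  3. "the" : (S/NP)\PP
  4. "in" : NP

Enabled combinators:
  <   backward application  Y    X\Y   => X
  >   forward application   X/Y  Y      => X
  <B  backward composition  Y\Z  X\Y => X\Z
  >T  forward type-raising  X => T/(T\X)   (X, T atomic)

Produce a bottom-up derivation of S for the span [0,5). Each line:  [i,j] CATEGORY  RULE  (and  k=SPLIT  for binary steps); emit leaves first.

[0,5] S   >
  [0,4] S/NP   <
    [0,3] PP   <
      [0,2] PP\S   <
        [0,1] "which" : NP
        [1,2] "dog" : (PP\S)\NP
      [2,3] "idea" : PP\(PP\S)
    [3,4] "the" : (S/NP)\PP
  [4,5] "in" : NP

[0,1] NP  lex  "which"
[1,2] (PP\S)\NP  lex  "dog"
[0,2] PP\S  <  k=1
[2,3] PP\(PP\S)  lex  "idea"
[0,3] PP  <  k=2
[3,4] (S/NP)\PP  lex  "the"
[0,4] S/NP  <  k=3
[4,5] NP  lex  "in"
[0,5] S  >  k=4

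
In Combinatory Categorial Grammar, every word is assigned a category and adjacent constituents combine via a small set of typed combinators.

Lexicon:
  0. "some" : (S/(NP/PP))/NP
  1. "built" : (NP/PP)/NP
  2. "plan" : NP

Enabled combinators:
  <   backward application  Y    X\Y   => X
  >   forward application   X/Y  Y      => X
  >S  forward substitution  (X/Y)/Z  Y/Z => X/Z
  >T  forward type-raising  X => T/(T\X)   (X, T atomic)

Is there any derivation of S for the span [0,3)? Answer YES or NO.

[0,3] S   >
  [0,2] S/NP   >S
    [0,1] "some" : (S/(NP/PP))/NP
    [1,2] "built" : (NP/PP)/NP
  [2,3] "plan" : NP

YES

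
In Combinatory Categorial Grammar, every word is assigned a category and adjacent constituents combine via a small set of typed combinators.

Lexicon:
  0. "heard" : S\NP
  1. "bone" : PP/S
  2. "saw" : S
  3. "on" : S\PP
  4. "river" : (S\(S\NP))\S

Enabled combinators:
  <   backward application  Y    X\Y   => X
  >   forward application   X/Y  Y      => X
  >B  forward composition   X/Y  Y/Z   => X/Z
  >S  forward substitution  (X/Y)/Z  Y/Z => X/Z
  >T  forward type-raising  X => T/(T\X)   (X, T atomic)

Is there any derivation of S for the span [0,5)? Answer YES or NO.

[0,5] S   <
  [0,1] "heard" : S\NP
  [1,5] S\(S\NP)   <
    [1,4] S   <
      [1,3] PP   >
        [1,2] "bone" : PP/S
        [2,3] "saw" : S
      [3,4] "on" : S\PP
    [4,5] "river" : (S\(S\NP))\S

YES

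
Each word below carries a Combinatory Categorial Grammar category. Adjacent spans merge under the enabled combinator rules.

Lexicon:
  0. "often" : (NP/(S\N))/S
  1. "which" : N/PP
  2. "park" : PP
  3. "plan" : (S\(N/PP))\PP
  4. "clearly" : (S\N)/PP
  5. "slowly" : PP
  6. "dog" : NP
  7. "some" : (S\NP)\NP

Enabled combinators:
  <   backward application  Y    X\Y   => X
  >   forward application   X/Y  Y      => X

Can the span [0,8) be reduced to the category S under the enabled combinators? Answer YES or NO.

[0,8] S   <
  [0,6] NP   >
    [0,4] NP/(S\N)   >
      [0,1] "often" : (NP/(S\N))/S
      [1,4] S   <
        [1,2] "which" : N/PP
        [2,4] S\(N/PP)   <
          [2,3] "park" : PP
          [3,4] "plan" : (S\(N/PP))\PP
    [4,6] S\N   >
      [4,5] "clearly" : (S\N)/PP
      [5,6] "slowly" : PP
  [6,8] S\NP   <
    [6,7] "dog" : NP
    [7,8] "some" : (S\NP)\NP

YES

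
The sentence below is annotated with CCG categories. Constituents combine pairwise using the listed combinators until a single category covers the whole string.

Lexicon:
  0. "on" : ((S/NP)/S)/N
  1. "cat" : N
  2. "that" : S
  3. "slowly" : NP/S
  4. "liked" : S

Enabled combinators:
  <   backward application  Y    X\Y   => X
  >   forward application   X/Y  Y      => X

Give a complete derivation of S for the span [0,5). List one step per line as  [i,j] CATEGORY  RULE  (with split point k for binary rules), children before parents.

[0,1] ((S/NP)/S)/N  lex  "on"
[1,2] N  lex  "cat"
[0,2] (S/NP)/S  >  k=1
[2,3] S  lex  "that"
[0,3] S/NP  >  k=2
[3,4] NP/S  lex  "slowly"
[4,5] S  lex  "liked"
[3,5] NP  >  k=4
[0,5] S  >  k=3

[0,5] S   >
  [0,3] S/NP   >
    [0,2] (S/NP)/S   >
      [0,1] "on" : ((S/NP)/S)/N
      [1,2] "cat" : N
    [2,3] "that" : S
  [3,5] NP   >
    [3,4] "slowly" : NP/S
    [4,5] "liked" : S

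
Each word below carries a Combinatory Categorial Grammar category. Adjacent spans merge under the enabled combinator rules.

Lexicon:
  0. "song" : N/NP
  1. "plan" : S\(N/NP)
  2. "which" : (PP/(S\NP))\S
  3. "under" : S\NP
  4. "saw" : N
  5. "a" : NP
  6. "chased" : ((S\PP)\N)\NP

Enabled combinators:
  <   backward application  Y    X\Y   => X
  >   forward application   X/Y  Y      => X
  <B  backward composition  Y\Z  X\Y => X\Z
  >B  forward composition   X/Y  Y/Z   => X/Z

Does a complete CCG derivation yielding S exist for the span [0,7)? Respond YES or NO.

YES

[0,7] S   <
  [0,4] PP   >
    [0,3] PP/(S\NP)   <
      [0,2] S   <
        [0,1] "song" : N/NP
        [1,2] "plan" : S\(N/NP)
      [2,3] "which" : (PP/(S\NP))\S
    [3,4] "under" : S\NP
  [4,7] S\PP   <
    [4,5] "saw" : N
    [5,7] (S\PP)\N   <
      [5,6] "a" : NP
      [6,7] "chased" : ((S\PP)\N)\NP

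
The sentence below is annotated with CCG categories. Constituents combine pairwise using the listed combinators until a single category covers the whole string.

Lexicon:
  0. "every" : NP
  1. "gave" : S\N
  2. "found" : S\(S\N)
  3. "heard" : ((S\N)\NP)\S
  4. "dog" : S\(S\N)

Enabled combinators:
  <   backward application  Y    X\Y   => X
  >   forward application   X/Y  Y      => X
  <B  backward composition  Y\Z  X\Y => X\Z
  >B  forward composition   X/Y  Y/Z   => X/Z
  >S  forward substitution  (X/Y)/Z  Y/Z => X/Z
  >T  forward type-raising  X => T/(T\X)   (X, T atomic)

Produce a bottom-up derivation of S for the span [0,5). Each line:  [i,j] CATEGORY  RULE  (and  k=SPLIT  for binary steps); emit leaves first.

[0,5] S   <
  [0,4] S\N   <
    [0,1] "every" : NP
    [1,4] (S\N)\NP   <
      [1,3] S   <
        [1,2] "gave" : S\N
        [2,3] "found" : S\(S\N)
      [3,4] "heard" : ((S\N)\NP)\S
  [4,5] "dog" : S\(S\N)

[0,1] NP  lex  "every"
[1,2] S\N  lex  "gave"
[2,3] S\(S\N)  lex  "found"
[1,3] S  <  k=2
[3,4] ((S\N)\NP)\S  lex  "heard"
[1,4] (S\N)\NP  <  k=3
[0,4] S\N  <  k=1
[4,5] S\(S\N)  lex  "dog"
[0,5] S  <  k=4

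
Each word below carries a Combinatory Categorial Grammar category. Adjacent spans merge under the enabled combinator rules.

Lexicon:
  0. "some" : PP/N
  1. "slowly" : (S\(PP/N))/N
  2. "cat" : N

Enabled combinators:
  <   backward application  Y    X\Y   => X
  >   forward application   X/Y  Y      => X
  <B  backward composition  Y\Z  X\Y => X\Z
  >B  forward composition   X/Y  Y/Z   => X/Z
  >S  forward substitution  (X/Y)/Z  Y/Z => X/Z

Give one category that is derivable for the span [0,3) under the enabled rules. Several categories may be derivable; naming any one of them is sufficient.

S

[0,3] S   <
  [0,1] "some" : PP/N
  [1,3] S\(PP/N)   >
    [1,2] "slowly" : (S\(PP/N))/N
    [2,3] "cat" : N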